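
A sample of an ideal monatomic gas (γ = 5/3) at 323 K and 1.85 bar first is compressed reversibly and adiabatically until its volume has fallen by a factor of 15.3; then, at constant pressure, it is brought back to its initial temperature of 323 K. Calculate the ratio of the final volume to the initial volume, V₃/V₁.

Adiabatic step: V₂/V₁ = 0.06536; T₂ = T₁·15.3^(2/3) = 1991 K.
Isobaric step: V₃/V₂ = T₃/T₂ = 323/1991.
V₃/V₁ = (V₂/V₁)(V₃/V₂) = 0.06536 × (323/1991) = 0.01061.

V₃/V₁ ≈ 0.0106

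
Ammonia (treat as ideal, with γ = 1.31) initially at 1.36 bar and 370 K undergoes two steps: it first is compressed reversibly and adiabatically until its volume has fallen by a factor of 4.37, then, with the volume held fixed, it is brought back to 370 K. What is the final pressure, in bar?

P₃ ≈ 5.94 bar

Adiabatic step (PV^γ = const): P₂ = 1.36×4.37^(1.31) = 9.388 bar; T₂ = 370×4.37^(0.31) = 584.5 K.
Isochoric: P₃ = P₂(T₃/T₂) = 9.388 × (370/584.5) = 5.943 bar.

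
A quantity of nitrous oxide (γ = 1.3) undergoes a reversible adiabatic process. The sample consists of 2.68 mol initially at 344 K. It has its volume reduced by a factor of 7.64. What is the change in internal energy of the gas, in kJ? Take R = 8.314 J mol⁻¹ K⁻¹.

ΔU ≈ 21.5 kJ

For a reversible adiabat TV^(γ−1) is constant, so T₂ = T₁ (V₁/V₂)^(γ−1).
T₂ = 344 × 7.64^(0.3) = 633.1 K.
Q = 0, so ΔU = W_on_gas = nCᵥΔT with Cᵥ = R/(γ−1) = 27.71 J/(mol·K).
ΔU = 2.68 × 27.71 × (633.1 − 344) = 21470 J.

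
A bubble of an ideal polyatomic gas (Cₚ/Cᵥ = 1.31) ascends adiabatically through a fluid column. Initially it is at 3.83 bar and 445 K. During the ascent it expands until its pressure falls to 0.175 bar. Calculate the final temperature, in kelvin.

T₂ ≈ 214 K

Along an adiabat T P^((1−γ)/γ) is constant, so T₂ = T₁ (P₂/P₁)^((γ−1)/γ).
T₂ = 445 × (0.175/3.83)^(0.237) = 214.4 K.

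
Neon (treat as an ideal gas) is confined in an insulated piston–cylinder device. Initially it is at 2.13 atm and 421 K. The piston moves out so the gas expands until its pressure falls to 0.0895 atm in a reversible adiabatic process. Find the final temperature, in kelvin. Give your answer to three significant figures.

T₂ ≈ 118 K

Along an adiabat T P^((1−γ)/γ) is constant, so T₂ = T₁ (P₂/P₁)^((γ−1)/γ).
For a monatomic ideal gas γ = 5/3, so (γ−1)/γ = 2/5.
T₂ = 421 × (0.0895/2.13)^(2/5) = 118.5 K.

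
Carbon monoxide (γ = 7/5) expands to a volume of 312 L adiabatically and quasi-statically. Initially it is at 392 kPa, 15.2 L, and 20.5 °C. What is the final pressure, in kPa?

Adiabatic: P₁V₁^γ = P₂V₂^γ ⇒ P₂ = P₁ (V₁/V₂)^γ.
P₂ = 392 × (15.2/312)^(7/5) = 5.702 kPa.

P₂ ≈ 5.70 kPa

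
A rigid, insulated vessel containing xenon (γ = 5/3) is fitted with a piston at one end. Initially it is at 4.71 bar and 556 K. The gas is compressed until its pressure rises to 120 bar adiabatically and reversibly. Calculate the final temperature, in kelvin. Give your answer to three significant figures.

Along an adiabat T P^((1−γ)/γ) is constant, so T₂ = T₁ (P₂/P₁)^((γ−1)/γ).
T₂ = 556 × (120/4.71)^(2/5) = 2030 K.

T₂ ≈ 2030 K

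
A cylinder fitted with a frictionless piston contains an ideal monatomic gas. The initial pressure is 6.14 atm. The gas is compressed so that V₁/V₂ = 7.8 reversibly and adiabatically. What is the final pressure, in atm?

P₂ ≈ 188 atm

Since PV^γ is constant along a reversible adiabat, P₂ = P₁ (V₁/V₂)^γ.
For a monatomic ideal gas γ = 5/3.
P₂ = 6.14 × 7.8^(5/3) = 188.4 atm.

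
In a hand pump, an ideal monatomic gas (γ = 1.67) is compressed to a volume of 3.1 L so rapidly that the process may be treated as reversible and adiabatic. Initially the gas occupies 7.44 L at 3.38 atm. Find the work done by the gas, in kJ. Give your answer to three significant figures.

W ≈ -3.03 kJ

P₂ = P₁(V₁/V₂)^γ = 3.38×(7.44/3.1)^(1.67) = 14.58 atm.
For a reversible adiabat, W_by_gas = (P₁V₁ − P₂V₂)/(γ−1).
W_by = (342500×0.00744 − 1.478×10^6×0.0031) / (0.67) = -3034 J.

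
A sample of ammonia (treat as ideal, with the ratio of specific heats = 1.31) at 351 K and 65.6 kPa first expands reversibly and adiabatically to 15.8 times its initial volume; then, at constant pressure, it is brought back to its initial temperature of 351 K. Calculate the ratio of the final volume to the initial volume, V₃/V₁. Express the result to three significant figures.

V₃/V₁ ≈ 37.2

Adiabatic step: V₂/V₁ = 15.8; T₂ = T₁·(1/15.8)^(0.31) = 149.2 K.
Isobaric step: V₃/V₂ = T₃/T₂ = 351/149.2.
V₃/V₁ = (V₂/V₁)(V₃/V₂) = 15.8 × (351/149.2) = 37.17.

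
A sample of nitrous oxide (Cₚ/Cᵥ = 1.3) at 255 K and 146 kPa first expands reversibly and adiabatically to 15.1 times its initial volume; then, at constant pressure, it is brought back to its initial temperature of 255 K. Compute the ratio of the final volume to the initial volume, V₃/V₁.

Adiabatic step: V₂/V₁ = 15.1; T₂ = T₁·(1/15.1)^(0.3) = 112.9 K.
Isobaric step: V₃/V₂ = T₃/T₂ = 255/112.9.
V₃/V₁ = (V₂/V₁)(V₃/V₂) = 15.1 × (255/112.9) = 34.09.

V₃/V₁ ≈ 34.1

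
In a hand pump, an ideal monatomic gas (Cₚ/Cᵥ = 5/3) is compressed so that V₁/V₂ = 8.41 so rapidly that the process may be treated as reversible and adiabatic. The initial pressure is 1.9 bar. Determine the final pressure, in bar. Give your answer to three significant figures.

P₂ ≈ 66.1 bar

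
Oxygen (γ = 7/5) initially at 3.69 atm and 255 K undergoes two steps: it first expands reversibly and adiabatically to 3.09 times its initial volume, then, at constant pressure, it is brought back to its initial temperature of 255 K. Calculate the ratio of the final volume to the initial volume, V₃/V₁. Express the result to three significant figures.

Adiabatic step: V₂/V₁ = 3.09; T₂ = T₁·(1/3.09)^(2/5) = 162.4 K.
Isobaric step: V₃/V₂ = T₃/T₂ = 255/162.4.
V₃/V₁ = (V₂/V₁)(V₃/V₂) = 3.09 × (255/162.4) = 4.852.

V₃/V₁ ≈ 4.85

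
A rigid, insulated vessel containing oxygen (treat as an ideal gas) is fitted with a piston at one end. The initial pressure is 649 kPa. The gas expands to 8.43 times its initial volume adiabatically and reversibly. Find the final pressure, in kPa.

P₂ ≈ 32.8 kPa

Since PV^γ is constant along a reversible adiabat, P₂ = P₁ (V₁/V₂)^γ.
For a diatomic ideal gas γ = 7/5.
P₂ = 649 × (1/8.43)^(7/5) = 32.82 kPa.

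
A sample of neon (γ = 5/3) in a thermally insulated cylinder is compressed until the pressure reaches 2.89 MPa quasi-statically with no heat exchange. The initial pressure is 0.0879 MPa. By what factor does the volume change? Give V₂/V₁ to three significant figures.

From PV^γ = const, V₂/V₁ = (P₁/P₂)^(1/γ).
V₂/V₁ = (0.0879/2.89)^(3/5) = 0.123.

V₂/V₁ ≈ 0.123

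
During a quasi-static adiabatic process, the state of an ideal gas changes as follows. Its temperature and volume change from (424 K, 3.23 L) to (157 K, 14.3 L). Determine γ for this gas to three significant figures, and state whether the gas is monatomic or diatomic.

γ ≈ 1.67; monatomic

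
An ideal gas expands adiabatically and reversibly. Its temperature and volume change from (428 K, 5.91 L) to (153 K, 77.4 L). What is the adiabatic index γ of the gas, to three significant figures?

γ ≈ 1.40

TV^(γ−1) = const ⇒ γ − 1 = ln(T₂/T₁) / ln(V₁/V₂).
γ = 1 + ln(153/428) / ln(5.91/77.4) = 1.4.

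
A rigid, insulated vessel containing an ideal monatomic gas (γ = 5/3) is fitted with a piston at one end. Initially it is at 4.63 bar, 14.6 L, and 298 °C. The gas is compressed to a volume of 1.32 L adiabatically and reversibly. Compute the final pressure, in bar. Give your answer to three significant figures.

Since PV^γ is constant along a reversible adiabat, P₂ = P₁ (V₁/V₂)^γ.
P₂ = 4.63 × (14.6/1.32)^(5/3) = 254.2 bar.

P₂ ≈ 254 bar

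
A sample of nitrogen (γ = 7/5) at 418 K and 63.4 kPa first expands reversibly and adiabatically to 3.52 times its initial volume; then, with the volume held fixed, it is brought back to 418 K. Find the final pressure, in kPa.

Adiabatic step (PV^γ = const): P₂ = 63.4×(1/3.52)^(7/5) = 10.89 kPa; T₂ = 418×(1/3.52)^(2/5) = 252.7 K.
Isochoric: P₃ = P₂(T₃/T₂) = 10.89 × (418/252.7) = 18.01 kPa.

P₃ ≈ 18.0 kPa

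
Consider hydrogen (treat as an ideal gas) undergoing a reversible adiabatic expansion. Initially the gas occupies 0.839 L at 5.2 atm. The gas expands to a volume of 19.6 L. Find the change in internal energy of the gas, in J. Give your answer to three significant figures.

ΔU ≈ -792 J

γ = 7/5 for a diatomic ideal gas.
P₂ = P₁(V₁/V₂)^γ = 5.2×(0.839/19.6)^(7/5) = 0.06311 atm.
For a reversible adiabat, W_by_gas = (P₁V₁ − P₂V₂)/(γ−1).
W_by = (526900×0.000839 − 6395×0.0196) / (2/5) = 791.8 J.
Q = 0 ⇒ ΔU = −W_by = -791.8 J.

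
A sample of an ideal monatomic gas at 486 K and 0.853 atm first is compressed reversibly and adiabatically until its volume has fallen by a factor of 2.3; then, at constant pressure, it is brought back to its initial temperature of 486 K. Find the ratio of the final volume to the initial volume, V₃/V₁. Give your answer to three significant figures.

For a monatomic ideal gas γ = 5/3.
Adiabatic step: V₂/V₁ = 0.4348; T₂ = T₁·2.3^(2/3) = 846.8 K.
Isobaric step: V₃/V₂ = T₃/T₂ = 486/846.8.
V₃/V₁ = (V₂/V₁)(V₃/V₂) = 0.4348 × (486/846.8) = 0.2495.

V₃/V₁ ≈ 0.250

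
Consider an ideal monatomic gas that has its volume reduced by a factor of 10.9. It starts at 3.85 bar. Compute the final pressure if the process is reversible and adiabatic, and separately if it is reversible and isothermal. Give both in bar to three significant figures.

For a monatomic ideal gas γ = 5/3.
Isothermal: P₂ = P₁(V₁/V₂) = 3.85×10.9 = 41.97 bar.
Adiabatic: P₂ = P₁(V₁/V₂)^γ = 3.85×10.9^(5/3) = 206.3 bar.

adiabatic: 206 bar; isothermal: 42.0 bar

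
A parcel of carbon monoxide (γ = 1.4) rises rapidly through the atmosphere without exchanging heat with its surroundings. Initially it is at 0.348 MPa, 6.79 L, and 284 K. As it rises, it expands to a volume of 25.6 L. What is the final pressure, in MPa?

P₂ ≈ 0.0543 MPa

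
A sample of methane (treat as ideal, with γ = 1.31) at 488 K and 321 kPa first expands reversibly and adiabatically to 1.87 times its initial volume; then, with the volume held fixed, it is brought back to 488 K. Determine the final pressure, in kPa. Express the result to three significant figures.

P₃ ≈ 172 kPa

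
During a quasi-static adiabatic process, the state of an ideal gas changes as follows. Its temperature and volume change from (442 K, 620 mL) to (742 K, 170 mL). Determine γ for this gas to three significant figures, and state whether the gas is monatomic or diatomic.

TV^(γ−1) = const ⇒ γ − 1 = ln(T₂/T₁) / ln(V₁/V₂).
γ = 1 + ln(742/442) / ln(620/170) = 1.4.
γ ≈ 1.40 is close to 7/5, so the gas is diatomic.

γ ≈ 1.40; diatomic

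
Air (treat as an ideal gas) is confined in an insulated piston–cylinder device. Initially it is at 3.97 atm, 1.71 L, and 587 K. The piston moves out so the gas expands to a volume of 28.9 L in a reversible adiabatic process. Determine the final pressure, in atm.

Adiabatic: P₁V₁^γ = P₂V₂^γ ⇒ P₂ = P₁ (V₁/V₂)^γ.
γ = 7/5 for a diatomic ideal gas.
P₂ = 3.97 × (1.71/28.9)^(7/5) = 0.07581 atm.

P₂ ≈ 0.0758 atm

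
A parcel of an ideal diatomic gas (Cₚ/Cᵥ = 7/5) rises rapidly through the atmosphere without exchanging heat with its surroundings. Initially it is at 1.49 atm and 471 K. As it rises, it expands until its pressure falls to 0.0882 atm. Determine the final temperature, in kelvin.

T₂ ≈ 210 K

Along an adiabat T P^((1−γ)/γ) is constant, so T₂ = T₁ (P₂/P₁)^((γ−1)/γ).
T₂ = 471 × (0.0882/1.49)^(2/7) = 210 K.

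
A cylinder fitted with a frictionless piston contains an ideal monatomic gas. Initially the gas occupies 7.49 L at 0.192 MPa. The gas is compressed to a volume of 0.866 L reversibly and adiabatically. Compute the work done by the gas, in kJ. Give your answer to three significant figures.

γ = 5/3 for a monatomic ideal gas.
P₂ = P₁(V₁/V₂)^γ = 0.192×(7.49/0.866)^(5/3) = 6.997 MPa.
For a reversible adiabat, W_by_gas = (P₁V₁ − P₂V₂)/(γ−1).
W_by = (192000×0.00749 − 6.997×10^6×0.000866) / (2/3) = -6932 J.

W ≈ -6.93 kJ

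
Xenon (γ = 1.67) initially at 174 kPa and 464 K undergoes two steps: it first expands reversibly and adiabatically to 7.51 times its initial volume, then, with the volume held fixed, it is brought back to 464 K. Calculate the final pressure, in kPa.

Adiabatic step (PV^γ = const): P₂ = 174×(1/7.51)^(1.67) = 6.001 kPa; T₂ = 464×(1/7.51)^(0.67) = 120.2 K.
Isochoric: P₃ = P₂(T₃/T₂) = 6.001 × (464/120.2) = 23.17 kPa.

P₃ ≈ 23.2 kPa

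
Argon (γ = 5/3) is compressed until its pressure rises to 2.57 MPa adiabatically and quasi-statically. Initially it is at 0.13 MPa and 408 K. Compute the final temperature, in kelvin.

Adiabatic: T₂/T₁ = (P₂/P₁)^((γ−1)/γ).
T₂ = 408 × (2.57/0.13)^(2/5) = 1346 K.

T₂ ≈ 1350 K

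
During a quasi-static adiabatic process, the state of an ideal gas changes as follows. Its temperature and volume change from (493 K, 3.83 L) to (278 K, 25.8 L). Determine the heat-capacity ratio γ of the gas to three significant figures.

TV^(γ−1) = const ⇒ γ − 1 = ln(T₂/T₁) / ln(V₁/V₂).
γ = 1 + ln(278/493) / ln(3.83/25.8) = 1.3.

γ ≈ 1.30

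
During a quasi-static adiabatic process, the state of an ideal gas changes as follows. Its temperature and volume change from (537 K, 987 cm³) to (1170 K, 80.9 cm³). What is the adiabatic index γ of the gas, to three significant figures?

γ ≈ 1.31

TV^(γ−1) = const ⇒ γ − 1 = ln(T₂/T₁) / ln(V₁/V₂).
γ = 1 + ln(1170/537) / ln(987/80.9) = 1.311.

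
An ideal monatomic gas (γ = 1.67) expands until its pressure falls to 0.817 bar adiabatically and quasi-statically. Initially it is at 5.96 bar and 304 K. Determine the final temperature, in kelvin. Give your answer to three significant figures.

T₂ ≈ 137 K

Adiabatic: T₂/T₁ = (P₂/P₁)^((γ−1)/γ).
T₂ = 304 × (0.817/5.96)^(0.401) = 137 K.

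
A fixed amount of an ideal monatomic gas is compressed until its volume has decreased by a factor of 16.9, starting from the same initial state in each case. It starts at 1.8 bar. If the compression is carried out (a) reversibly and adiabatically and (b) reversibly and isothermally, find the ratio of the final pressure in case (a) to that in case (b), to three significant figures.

P_adiabatic / P_isothermal ≈ 6.59

For a monatomic ideal gas γ = 5/3.
Isothermal: P_b = P₁(V₁/V₂) = 1.8×16.9.
Adiabatic: P_a = P₁(V₁/V₂)^γ = 1.8×16.9^(5/3).
P_a/P_b = (V₁/V₂)^(γ−1) = 16.9^(2/3) = 6.586.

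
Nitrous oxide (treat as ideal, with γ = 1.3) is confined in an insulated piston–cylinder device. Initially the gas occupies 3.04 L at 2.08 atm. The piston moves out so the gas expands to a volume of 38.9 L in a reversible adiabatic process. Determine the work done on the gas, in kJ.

W ≈ -1.14 kJ

P₂ = P₁(V₁/V₂)^γ = 2.08×(3.04/38.9)^(1.3) = 0.07566 atm.
For a reversible adiabat, W_by_gas = (P₁V₁ − P₂V₂)/(γ−1).
W_by = (210800×0.00304 − 7666×0.0389) / (0.3) = 1142 J.
W_on_gas = −W_by = -1142 J.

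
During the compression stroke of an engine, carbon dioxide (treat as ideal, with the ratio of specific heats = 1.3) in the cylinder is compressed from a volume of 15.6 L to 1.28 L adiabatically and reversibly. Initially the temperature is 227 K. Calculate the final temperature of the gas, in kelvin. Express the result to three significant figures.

T₂ ≈ 481 K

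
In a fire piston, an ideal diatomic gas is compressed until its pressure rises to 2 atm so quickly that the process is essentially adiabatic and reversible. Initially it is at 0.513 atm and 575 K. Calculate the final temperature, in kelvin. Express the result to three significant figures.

Adiabatic: T₂/T₁ = (P₂/P₁)^((γ−1)/γ).
For a diatomic ideal gas γ = 7/5, so (γ−1)/γ = 2/7.
T₂ = 575 × (2/0.513)^(2/7) = 848.2 K.

T₂ ≈ 848 K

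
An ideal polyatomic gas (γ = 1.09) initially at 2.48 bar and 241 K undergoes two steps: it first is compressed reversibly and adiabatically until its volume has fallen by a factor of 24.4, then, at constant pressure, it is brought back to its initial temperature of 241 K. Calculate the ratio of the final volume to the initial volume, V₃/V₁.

V₃/V₁ ≈ 0.0307

Adiabatic step: V₂/V₁ = 0.04098; T₂ = T₁·24.4^(0.09) = 321.3 K.
Isobaric step: V₃/V₂ = T₃/T₂ = 241/321.3.
V₃/V₁ = (V₂/V₁)(V₃/V₂) = 0.04098 × (241/321.3) = 0.03074.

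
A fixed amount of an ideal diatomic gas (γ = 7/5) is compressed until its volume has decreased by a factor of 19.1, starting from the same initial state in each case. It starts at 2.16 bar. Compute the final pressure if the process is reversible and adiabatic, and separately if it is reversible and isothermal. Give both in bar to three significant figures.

Isothermal: P₂ = P₁(V₁/V₂) = 2.16×19.1 = 41.26 bar.
Adiabatic: P₂ = P₁(V₁/V₂)^γ = 2.16×19.1^(7/5) = 134.2 bar.

adiabatic: 134 bar; isothermal: 41.3 bar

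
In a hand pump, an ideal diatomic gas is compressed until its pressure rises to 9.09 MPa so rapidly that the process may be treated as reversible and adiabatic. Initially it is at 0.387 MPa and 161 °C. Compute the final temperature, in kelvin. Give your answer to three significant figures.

T₂ ≈ 1070 K

Adiabatic: T₂/T₁ = (P₂/P₁)^((γ−1)/γ).
For a diatomic ideal gas γ = 7/5, so (γ−1)/γ = 2/7.
T₁ = 161 °C = 434.1 K.
T₂ = 434.1 × (9.09/0.387)^(2/7) = 1070 K.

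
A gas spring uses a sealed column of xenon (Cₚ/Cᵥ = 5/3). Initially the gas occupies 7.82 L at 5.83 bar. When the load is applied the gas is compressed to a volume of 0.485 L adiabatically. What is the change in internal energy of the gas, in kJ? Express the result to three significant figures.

ΔU ≈ 36.8 kJ

P₂ = P₁(V₁/V₂)^γ = 5.83×(7.82/0.485)^(5/3) = 599.9 bar.
For a reversible adiabat, W_by_gas = (P₁V₁ − P₂V₂)/(γ−1).
W_by = (583000×0.00782 − 5.999×10^7×0.000485) / (2/3) = -36810 J.
Q = 0 ⇒ ΔU = −W_by = 36810 J.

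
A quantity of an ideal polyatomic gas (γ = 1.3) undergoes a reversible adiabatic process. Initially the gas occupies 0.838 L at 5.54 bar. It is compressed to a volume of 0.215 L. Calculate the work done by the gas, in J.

W ≈ -780 J

P₂ = P₁(V₁/V₂)^γ = 5.54×(0.838/0.215)^(1.3) = 32.48 bar.
For a reversible adiabat, W_by_gas = (P₁V₁ − P₂V₂)/(γ−1).
W_by = (554000×0.000838 − 3.248×10^6×0.000215) / (0.3) = -779.9 J.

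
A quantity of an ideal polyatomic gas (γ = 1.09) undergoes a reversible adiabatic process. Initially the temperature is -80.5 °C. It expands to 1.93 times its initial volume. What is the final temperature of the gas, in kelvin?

Adiabatic: T₁V₁^(γ−1) = T₂V₂^(γ−1) ⇒ T₂ = T₁ (V₁/V₂)^(γ−1).
T₁ = -80.5 °C = 192.6 K.
T₂ = 192.6 × (1/1.93)^(0.09) = 181.6 K.

T₂ ≈ 182 K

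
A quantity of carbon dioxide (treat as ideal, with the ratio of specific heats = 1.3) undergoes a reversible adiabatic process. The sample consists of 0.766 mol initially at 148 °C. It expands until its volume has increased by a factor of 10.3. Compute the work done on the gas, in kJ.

W ≈ -4.50 kJ

Adiabatic: T₁V₁^(γ−1) = T₂V₂^(γ−1) ⇒ T₂ = T₁ (V₁/V₂)^(γ−1).
T₁ = 148 °C = 421.1 K.
T₂ = 421.1 × (1/10.3)^(0.3) = 209.2 K.
Q = 0, so ΔU = W_on_gas = nCᵥΔT with Cᵥ = R/(γ−1) = 27.71 J/(mol·K).
ΔU = 0.766 × 27.71 × (209.2 − 421.1) = -4499 J.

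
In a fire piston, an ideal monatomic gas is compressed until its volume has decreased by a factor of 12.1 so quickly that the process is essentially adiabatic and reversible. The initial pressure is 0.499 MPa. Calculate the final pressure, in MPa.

Since PV^γ is constant along a reversible adiabat, P₂ = P₁ (V₁/V₂)^γ.
For a monatomic ideal gas γ = 5/3.
P₂ = 0.499 × 12.1^(5/3) = 31.82 MPa.

P₂ ≈ 31.8 MPa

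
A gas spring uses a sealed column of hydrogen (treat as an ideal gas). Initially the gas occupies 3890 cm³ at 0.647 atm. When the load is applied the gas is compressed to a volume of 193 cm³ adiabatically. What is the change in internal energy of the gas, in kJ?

ΔU ≈ 1.48 kJ

γ = 7/5 for a diatomic ideal gas.
P₂ = P₁(V₁/V₂)^γ = 0.647×(3890/193)^(7/5) = 43.36 atm.
For a reversible adiabat, W_by_gas = (P₁V₁ − P₂V₂)/(γ−1).
W_by = (65560×0.00389 − 4.393×10^6×0.000193) / (2/5) = -1482 J.
Q = 0 ⇒ ΔU = −W_by = 1482 J.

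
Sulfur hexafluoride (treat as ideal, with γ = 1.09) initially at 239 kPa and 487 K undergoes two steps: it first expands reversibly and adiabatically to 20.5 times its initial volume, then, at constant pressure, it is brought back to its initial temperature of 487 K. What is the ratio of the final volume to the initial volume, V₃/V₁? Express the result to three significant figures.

V₃/V₁ ≈ 26.9

Adiabatic step: V₂/V₁ = 20.5; T₂ = T₁·(1/20.5)^(0.09) = 371.1 K.
Isobaric step: V₃/V₂ = T₃/T₂ = 487/371.1.
V₃/V₁ = (V₂/V₁)(V₃/V₂) = 20.5 × (487/371.1) = 26.9.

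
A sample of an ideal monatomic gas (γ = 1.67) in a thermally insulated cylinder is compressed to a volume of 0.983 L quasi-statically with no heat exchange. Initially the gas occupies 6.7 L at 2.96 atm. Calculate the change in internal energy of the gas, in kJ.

ΔU ≈ 7.85 kJ

P₂ = P₁(V₁/V₂)^γ = 2.96×(6.7/0.983)^(1.67) = 72.99 atm.
For a reversible adiabat, W_by_gas = (P₁V₁ − P₂V₂)/(γ−1).
W_by = (299900×0.0067 − 7.396×10^6×0.000983) / (0.67) = -7852 J.
Q = 0 ⇒ ΔU = −W_by = 7852 J.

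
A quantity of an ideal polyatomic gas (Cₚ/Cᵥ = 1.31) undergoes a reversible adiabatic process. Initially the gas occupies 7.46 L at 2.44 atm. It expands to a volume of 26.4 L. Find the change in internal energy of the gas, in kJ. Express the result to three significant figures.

P₂ = P₁(V₁/V₂)^γ = 2.44×(7.46/26.4)^(1.31) = 0.466 atm.
For a reversible adiabat, W_by_gas = (P₁V₁ − P₂V₂)/(γ−1).
W_by = (247200×0.00746 − 47220×0.0264) / (0.31) = 1929 J.
Q = 0 ⇒ ΔU = −W_by = -1929 J.

ΔU ≈ -1.93 kJ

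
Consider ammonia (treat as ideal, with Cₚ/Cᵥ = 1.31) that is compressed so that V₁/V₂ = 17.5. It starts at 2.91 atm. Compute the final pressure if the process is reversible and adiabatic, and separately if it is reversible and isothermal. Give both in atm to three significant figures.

adiabatic: 124 atm; isothermal: 50.9 atm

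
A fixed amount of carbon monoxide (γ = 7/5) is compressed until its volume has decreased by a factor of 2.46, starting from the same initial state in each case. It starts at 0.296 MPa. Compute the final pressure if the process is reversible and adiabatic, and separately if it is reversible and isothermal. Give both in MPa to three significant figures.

adiabatic: 1.04 MPa; isothermal: 0.728 MPa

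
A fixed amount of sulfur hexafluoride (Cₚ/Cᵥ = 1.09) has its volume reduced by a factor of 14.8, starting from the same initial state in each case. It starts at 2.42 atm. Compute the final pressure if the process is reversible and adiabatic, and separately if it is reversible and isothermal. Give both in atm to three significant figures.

Isothermal: P₂ = P₁(V₁/V₂) = 2.42×14.8 = 35.82 atm.
Adiabatic: P₂ = P₁(V₁/V₂)^γ = 2.42×14.8^(1.09) = 45.65 atm.

adiabatic: 45.6 atm; isothermal: 35.8 atm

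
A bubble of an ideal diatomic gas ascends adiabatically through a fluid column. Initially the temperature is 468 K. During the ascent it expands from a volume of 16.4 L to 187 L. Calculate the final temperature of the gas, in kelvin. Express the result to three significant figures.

T₂ ≈ 177 K

For a reversible adiabat TV^(γ−1) is constant, so T₂ = T₁ (V₁/V₂)^(γ−1).
For a diatomic ideal gas γ = 7/5, so γ−1 = 2/5.
T₂ = 468 × (16.4/187)^(2/5) = 176.8 K.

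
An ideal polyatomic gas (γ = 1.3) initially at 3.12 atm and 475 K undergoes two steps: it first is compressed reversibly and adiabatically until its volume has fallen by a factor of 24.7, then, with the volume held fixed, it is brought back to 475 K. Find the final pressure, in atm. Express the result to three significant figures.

Adiabatic step (PV^γ = const): P₂ = 3.12×24.7^(1.3) = 201.7 atm; T₂ = 475×24.7^(0.3) = 1243 K.
Isochoric: P₃ = P₂(T₃/T₂) = 201.7 × (475/1243) = 77.06 atm.

P₃ ≈ 77.1 atm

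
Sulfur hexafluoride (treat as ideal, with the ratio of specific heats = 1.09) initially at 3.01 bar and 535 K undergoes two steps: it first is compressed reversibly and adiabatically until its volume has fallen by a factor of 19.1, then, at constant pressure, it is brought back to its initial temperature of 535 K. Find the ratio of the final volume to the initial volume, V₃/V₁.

Adiabatic step: V₂/V₁ = 0.05236; T₂ = T₁·19.1^(0.09) = 697.7 K.
Isobaric step: V₃/V₂ = T₃/T₂ = 535/697.7.
V₃/V₁ = (V₂/V₁)(V₃/V₂) = 0.05236 × (535/697.7) = 0.04015.

V₃/V₁ ≈ 0.0401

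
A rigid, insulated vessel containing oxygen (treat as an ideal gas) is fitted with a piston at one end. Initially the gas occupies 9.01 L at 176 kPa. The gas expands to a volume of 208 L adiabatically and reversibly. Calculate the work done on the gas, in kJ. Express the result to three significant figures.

W ≈ -2.84 kJ

γ = 7/5 for a diatomic ideal gas.
P₂ = P₁(V₁/V₂)^γ = 176×(9.01/208)^(7/5) = 2.172 kPa.
For a reversible adiabat, W_by_gas = (P₁V₁ − P₂V₂)/(γ−1).
W_by = (176000×0.00901 − 2172×0.208) / (2/5) = 2835 J.
W_on_gas = −W_by = -2835 J.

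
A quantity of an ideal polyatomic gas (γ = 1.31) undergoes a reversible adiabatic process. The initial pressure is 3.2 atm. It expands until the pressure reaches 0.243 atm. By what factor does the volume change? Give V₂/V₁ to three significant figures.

V₂/V₁ ≈ 7.16

From PV^γ = const, V₂/V₁ = (P₁/P₂)^(1/γ).
V₂/V₁ = (3.2/0.243)^(0.763) = 7.155.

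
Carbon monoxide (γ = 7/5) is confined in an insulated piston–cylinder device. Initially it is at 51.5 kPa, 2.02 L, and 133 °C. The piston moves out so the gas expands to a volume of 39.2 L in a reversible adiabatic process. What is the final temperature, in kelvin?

Adiabatic: T₁V₁^(γ−1) = T₂V₂^(γ−1) ⇒ T₂ = T₁ (V₁/V₂)^(γ−1).
T₁ = 133 °C = 406.1 K.
T₂ = 406.1 × (2.02/39.2)^(2/5) = 124 K.

T₂ ≈ 124 K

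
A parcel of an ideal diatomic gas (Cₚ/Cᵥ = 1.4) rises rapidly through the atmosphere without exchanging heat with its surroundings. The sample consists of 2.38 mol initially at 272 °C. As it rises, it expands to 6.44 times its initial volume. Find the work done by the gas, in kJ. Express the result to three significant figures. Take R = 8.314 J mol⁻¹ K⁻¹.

For a reversible adiabat TV^(γ−1) is constant, so T₂ = T₁ (V₁/V₂)^(γ−1).
T₁ = 272 °C = 545.1 K.
T₂ = 545.1 × (1/6.44)^(0.4) = 258.8 K.
Q = 0, so ΔU = W_on_gas = nCᵥΔT with Cᵥ = R/(γ−1) = 20.79 J/(mol·K).
ΔU = 2.38 × 20.79 × (258.8 − 545.1) = -14170 J.
Work done by the gas = −ΔU = 14170 J.

W ≈ 14.2 kJ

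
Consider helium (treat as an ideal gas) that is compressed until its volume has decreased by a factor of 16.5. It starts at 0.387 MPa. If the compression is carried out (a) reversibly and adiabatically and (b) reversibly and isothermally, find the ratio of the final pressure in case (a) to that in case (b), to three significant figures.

For a monatomic ideal gas γ = 5/3.
Isothermal: P_b = P₁(V₁/V₂) = 0.387×16.5.
Adiabatic: P_a = P₁(V₁/V₂)^γ = 0.387×16.5^(5/3).
P_a/P_b = (V₁/V₂)^(γ−1) = 16.5^(2/3) = 6.481.

P_adiabatic / P_isothermal ≈ 6.48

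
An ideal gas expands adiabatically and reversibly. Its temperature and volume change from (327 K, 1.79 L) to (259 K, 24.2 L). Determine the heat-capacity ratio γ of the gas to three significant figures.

TV^(γ−1) = const ⇒ γ − 1 = ln(T₂/T₁) / ln(V₁/V₂).
γ = 1 + ln(259/327) / ln(1.79/24.2) = 1.09.

γ ≈ 1.09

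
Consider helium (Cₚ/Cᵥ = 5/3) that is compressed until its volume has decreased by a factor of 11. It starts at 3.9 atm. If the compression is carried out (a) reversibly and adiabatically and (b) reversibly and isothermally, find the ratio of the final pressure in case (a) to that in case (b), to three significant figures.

Isothermal: P_b = P₁(V₁/V₂) = 3.9×11.
Adiabatic: P_a = P₁(V₁/V₂)^γ = 3.9×11^(5/3).
P_a/P_b = (V₁/V₂)^(γ−1) = 11^(2/3) = 4.946.

P_adiabatic / P_isothermal ≈ 4.95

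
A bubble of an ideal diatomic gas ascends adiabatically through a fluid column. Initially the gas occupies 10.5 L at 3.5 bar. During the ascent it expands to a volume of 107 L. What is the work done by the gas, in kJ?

W ≈ 5.56 kJ

γ = 7/5 for a diatomic ideal gas.
P₂ = P₁(V₁/V₂)^γ = 3.5×(10.5/107)^(7/5) = 0.1357 bar.
For a reversible adiabat, W_by_gas = (P₁V₁ − P₂V₂)/(γ−1).
W_by = (350000×0.0105 − 13570×0.107) / (2/5) = 5557 J.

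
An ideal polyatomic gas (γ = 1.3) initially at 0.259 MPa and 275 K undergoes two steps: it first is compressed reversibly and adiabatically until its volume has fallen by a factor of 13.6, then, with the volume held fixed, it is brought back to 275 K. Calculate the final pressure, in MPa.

Adiabatic step (PV^γ = const): P₂ = 0.259×13.6^(1.3) = 7.707 MPa; T₂ = 275×13.6^(0.3) = 601.7 K.
Isochoric: P₃ = P₂(T₃/T₂) = 7.707 × (275/601.7) = 3.522 MPa.

P₃ ≈ 3.52 MPa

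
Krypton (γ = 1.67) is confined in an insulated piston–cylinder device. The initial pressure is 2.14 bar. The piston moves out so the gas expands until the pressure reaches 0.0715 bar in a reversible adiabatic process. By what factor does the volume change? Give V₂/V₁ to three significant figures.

V₂/V₁ ≈ 7.65

From PV^γ = const, V₂/V₁ = (P₁/P₂)^(1/γ).
V₂/V₁ = (2.14/0.0715)^(0.599) = 7.654.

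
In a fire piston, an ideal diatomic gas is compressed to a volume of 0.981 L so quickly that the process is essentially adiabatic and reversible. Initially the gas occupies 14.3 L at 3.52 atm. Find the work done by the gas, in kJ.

W ≈ -24.5 kJ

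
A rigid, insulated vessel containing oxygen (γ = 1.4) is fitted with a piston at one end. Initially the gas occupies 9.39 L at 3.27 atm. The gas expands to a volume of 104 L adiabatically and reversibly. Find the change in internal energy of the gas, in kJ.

P₂ = P₁(V₁/V₂)^γ = 3.27×(9.39/104)^(1.4) = 0.1128 atm.
For a reversible adiabat, W_by_gas = (P₁V₁ − P₂V₂)/(γ−1).
W_by = (331300×0.00939 − 11430×0.104) / (0.4) = 4806 J.
Q = 0 ⇒ ΔU = −W_by = -4806 J.

ΔU ≈ -4.81 kJ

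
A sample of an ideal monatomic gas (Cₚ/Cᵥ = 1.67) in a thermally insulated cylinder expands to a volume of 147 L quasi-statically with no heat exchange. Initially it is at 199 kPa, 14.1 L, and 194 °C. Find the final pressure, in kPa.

Since PV^γ is constant along a reversible adiabat, P₂ = P₁ (V₁/V₂)^γ.
P₂ = 199 × (14.1/147)^(1.67) = 3.969 kPa.

P₂ ≈ 3.97 kPa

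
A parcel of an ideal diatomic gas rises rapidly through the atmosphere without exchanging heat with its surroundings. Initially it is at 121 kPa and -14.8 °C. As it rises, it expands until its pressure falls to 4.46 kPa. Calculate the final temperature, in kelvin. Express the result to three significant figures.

T₂ ≈ 101 K

Along an adiabat T P^((1−γ)/γ) is constant, so T₂ = T₁ (P₂/P₁)^((γ−1)/γ).
For a diatomic ideal gas γ = 7/5, so (γ−1)/γ = 2/7.
T₁ = -14.8 °C = 258.3 K.
T₂ = 258.3 × (4.46/121)^(2/7) = 100.6 K.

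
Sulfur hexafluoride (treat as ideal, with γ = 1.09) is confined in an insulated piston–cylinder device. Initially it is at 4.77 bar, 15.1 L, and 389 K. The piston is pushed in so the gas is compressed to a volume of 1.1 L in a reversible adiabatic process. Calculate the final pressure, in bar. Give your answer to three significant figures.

P₂ ≈ 82.9 bar

Adiabatic: P₁V₁^γ = P₂V₂^γ ⇒ P₂ = P₁ (V₁/V₂)^γ.
P₂ = 4.77 × (15.1/1.1)^(1.09) = 82.89 bar.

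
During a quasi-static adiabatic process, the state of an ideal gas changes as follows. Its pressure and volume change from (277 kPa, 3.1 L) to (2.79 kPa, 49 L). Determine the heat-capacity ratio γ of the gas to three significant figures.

γ ≈ 1.67

PV^γ = const ⇒ γ = ln(P₂/P₁) / ln(V₁/V₂).
γ = ln(2.79/277) / ln(3.1/49) = 1.666.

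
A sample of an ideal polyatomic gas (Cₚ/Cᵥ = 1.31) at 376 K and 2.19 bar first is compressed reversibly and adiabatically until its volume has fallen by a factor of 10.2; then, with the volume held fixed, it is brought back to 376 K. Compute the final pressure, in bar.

P₃ ≈ 22.3 bar

Adiabatic step (PV^γ = const): P₂ = 2.19×10.2^(1.31) = 45.89 bar; T₂ = 376×10.2^(0.31) = 772.4 K.
Isochoric: P₃ = P₂(T₃/T₂) = 45.89 × (376/772.4) = 22.34 bar.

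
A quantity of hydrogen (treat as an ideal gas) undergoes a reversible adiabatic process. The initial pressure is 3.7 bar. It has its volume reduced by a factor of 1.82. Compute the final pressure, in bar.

Adiabatic: P₁V₁^γ = P₂V₂^γ ⇒ P₂ = P₁ (V₁/V₂)^γ.
For a diatomic ideal gas γ = 7/5.
P₂ = 3.7 × 1.82^(7/5) = 8.557 bar.

P₂ ≈ 8.56 bar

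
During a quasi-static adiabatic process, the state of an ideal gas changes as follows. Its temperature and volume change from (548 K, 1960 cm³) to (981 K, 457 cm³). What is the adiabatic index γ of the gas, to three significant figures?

TV^(γ−1) = const ⇒ γ − 1 = ln(T₂/T₁) / ln(V₁/V₂).
γ = 1 + ln(981/548) / ln(1960/457) = 1.4.

γ ≈ 1.40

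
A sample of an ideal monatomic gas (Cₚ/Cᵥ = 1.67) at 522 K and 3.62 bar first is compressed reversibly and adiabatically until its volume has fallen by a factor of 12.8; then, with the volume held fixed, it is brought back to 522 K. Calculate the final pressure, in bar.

P₃ ≈ 46.3 bar

Adiabatic step (PV^γ = const): P₂ = 3.62×12.8^(1.67) = 255.7 bar; T₂ = 522×12.8^(0.67) = 2881 K.
Isochoric: P₃ = P₂(T₃/T₂) = 255.7 × (522/2881) = 46.34 bar.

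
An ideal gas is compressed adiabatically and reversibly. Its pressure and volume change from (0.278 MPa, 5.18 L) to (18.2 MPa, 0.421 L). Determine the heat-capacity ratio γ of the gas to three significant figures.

γ ≈ 1.67

PV^γ = const ⇒ γ = ln(P₂/P₁) / ln(V₁/V₂).
γ = ln(18.2/0.278) / ln(5.18/0.421) = 1.666.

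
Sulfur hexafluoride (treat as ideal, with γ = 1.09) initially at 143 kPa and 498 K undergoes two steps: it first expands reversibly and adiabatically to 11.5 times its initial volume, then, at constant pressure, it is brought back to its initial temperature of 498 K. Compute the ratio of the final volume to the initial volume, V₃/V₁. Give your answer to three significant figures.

V₃/V₁ ≈ 14.3

Adiabatic step: V₂/V₁ = 11.5; T₂ = T₁·(1/11.5)^(0.09) = 399.7 K.
Isobaric step: V₃/V₂ = T₃/T₂ = 498/399.7.
V₃/V₁ = (V₂/V₁)(V₃/V₂) = 11.5 × (498/399.7) = 14.33.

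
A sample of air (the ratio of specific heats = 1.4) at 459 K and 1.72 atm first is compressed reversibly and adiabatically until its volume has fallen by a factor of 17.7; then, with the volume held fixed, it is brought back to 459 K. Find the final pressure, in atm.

Adiabatic step (PV^γ = const): P₂ = 1.72×17.7^(1.4) = 96.09 atm; T₂ = 459×17.7^(0.4) = 1449 K.
Isochoric: P₃ = P₂(T₃/T₂) = 96.09 × (459/1449) = 30.44 atm.

P₃ ≈ 30.4 atm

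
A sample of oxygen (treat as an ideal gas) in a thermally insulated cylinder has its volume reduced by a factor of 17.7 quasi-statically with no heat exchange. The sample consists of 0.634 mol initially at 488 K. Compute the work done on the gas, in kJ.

W ≈ 13.9 kJ

Adiabatic: T₁V₁^(γ−1) = T₂V₂^(γ−1) ⇒ T₂ = T₁ (V₁/V₂)^(γ−1).
γ = 7/5 for a diatomic ideal gas, so γ−1 = 2/5.
T₂ = 488 × 17.7^(2/5) = 1540 K.
Q = 0, so ΔU = W_on_gas = nCᵥΔT with Cᵥ = R/(γ−1) = 20.79 J/(mol·K).
ΔU = 0.634 × 20.79 × (1540 − 488) = 13870 J.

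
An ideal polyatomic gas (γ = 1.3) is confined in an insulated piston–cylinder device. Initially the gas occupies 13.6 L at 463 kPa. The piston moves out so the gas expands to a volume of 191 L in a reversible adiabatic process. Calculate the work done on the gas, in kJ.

P₂ = P₁(V₁/V₂)^γ = 463×(13.6/191)^(1.3) = 14.92 kPa.
For a reversible adiabat, W_by_gas = (P₁V₁ − P₂V₂)/(γ−1).
W_by = (463000×0.0136 − 14920×0.191) / (0.3) = 11490 J.
W_on_gas = −W_by = -11490 J.

W ≈ -11.5 kJ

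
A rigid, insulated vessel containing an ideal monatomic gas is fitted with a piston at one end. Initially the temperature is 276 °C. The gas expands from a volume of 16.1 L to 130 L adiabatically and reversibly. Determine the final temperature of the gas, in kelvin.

T₂ ≈ 136 K

Adiabatic: T₁V₁^(γ−1) = T₂V₂^(γ−1) ⇒ T₂ = T₁ (V₁/V₂)^(γ−1).
For a monatomic ideal gas γ = 5/3, so γ−1 = 2/3.
T₁ = 276 °C = 549.1 K.
T₂ = 549.1 × (16.1/130)^(2/3) = 136.4 K.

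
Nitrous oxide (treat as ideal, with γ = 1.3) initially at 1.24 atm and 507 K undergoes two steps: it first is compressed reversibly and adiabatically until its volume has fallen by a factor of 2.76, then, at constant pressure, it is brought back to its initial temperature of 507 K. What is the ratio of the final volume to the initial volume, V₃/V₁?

V₃/V₁ ≈ 0.267

Adiabatic step: V₂/V₁ = 0.3623; T₂ = T₁·2.76^(0.3) = 687.5 K.
Isobaric step: V₃/V₂ = T₃/T₂ = 507/687.5.
V₃/V₁ = (V₂/V₁)(V₃/V₂) = 0.3623 × (507/687.5) = 0.2672.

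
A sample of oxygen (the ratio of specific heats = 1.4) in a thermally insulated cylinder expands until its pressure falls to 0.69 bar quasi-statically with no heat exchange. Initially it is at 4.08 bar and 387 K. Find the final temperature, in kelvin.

T₂ ≈ 233 K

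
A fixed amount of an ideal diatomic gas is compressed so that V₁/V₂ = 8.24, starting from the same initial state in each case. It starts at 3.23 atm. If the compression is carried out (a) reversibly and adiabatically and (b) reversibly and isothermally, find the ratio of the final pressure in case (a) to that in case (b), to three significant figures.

P_adiabatic / P_isothermal ≈ 2.32

For a diatomic ideal gas γ = 7/5.
Isothermal: P_b = P₁(V₁/V₂) = 3.23×8.24.
Adiabatic: P_a = P₁(V₁/V₂)^γ = 3.23×8.24^(7/5).
P_a/P_b = (V₁/V₂)^(γ−1) = 8.24^(2/5) = 2.325.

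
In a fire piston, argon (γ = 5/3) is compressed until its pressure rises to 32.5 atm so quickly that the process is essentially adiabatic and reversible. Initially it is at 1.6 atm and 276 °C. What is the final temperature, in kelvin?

Adiabatic: T₂/T₁ = (P₂/P₁)^((γ−1)/γ).
T₁ = 276 °C = 549.1 K.
T₂ = 549.1 × (32.5/1.6)^(2/5) = 1831 K.

T₂ ≈ 1830 K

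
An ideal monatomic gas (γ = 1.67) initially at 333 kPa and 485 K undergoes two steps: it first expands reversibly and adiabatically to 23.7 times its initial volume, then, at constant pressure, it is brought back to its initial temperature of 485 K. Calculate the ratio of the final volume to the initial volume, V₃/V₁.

V₃/V₁ ≈ 198

Adiabatic step: V₂/V₁ = 23.7; T₂ = T₁·(1/23.7)^(0.67) = 58.16 K.
Isobaric step: V₃/V₂ = T₃/T₂ = 485/58.16.
V₃/V₁ = (V₂/V₁)(V₃/V₂) = 23.7 × (485/58.16) = 197.6.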